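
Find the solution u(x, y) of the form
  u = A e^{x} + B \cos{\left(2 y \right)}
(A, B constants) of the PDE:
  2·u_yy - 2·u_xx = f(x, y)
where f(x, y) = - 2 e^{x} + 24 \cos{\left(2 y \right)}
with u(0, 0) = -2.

Substitute the ansatz u = A e^{x} + B \cos{\left(2 y \right)} into the left-hand side.
Derivatives of the ansatz:
  u_yy = - 4 B \cos{\left(2 y \right)}
  u_xx = A e^{x}
Term by term:
  2·u_yy = - 8 B \cos{\left(2 y \right)}
  -2·u_xx = - 2 A e^{x}
So the left-hand side equals
  - 2 A e^{x} - 8 B \cos{\left(2 y \right)}
This must equal f(x, y) = - 2 e^{x} + 24 \cos{\left(2 y \right)} identically.
Matching coefficients of the independent functions:
  [e^{x}]:  - 2 A = -2
  [\cos{\left(2 y \right)}]:  - 8 B = 24
Solving: A = 1, B = -3.
Check against the point condition:
  u(0, 0) = -2  ⟹  A + B = -2  ✓
Hence u(x, y) = e^{x} - 3 \cos{\left(2 y \right)}.

Answer: u(x, y) = e^{x} - 3 \cos{\left(2 y \right)}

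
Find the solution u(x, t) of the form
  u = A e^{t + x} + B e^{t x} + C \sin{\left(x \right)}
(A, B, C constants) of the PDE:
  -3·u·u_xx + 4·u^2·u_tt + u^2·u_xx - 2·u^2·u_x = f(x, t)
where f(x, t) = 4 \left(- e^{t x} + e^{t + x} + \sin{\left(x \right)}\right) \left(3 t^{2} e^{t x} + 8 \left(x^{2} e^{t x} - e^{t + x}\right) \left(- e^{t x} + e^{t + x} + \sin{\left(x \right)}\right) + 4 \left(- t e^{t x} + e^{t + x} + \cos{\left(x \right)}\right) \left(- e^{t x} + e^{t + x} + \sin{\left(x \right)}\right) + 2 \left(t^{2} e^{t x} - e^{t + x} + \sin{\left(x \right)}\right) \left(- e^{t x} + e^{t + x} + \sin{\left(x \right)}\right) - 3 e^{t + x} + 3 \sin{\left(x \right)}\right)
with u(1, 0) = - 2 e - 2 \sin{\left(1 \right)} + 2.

Substitute the ansatz u = A e^{t + x} + B e^{t x} + C \sin{\left(x \right)} into the left-hand side.
Derivatives of the ansatz:
  u_xx = A e^{t} e^{x} + B t^{2} e^{t x} - C \sin{\left(x \right)}
  u_tt = A e^{t} e^{x} + B x^{2} e^{t x}
  u_x = A e^{t} e^{x} + B t e^{t x} + C \cos{\left(x \right)}
Term by term:
  -3·u·u_xx = - 3 A^{2} e^{2 t} e^{2 x} - 3 A B t^{2} e^{t} e^{x} e^{t x} - 3 A B e^{t} e^{x} e^{t x} - 3 B^{2} t^{2} e^{2 t x} - 3 B C t^{2} e^{t x} \sin{\left(x \right)} + 3 B C e^{t x} \sin{\left(x \right)} + 3 C^{2} \sin^{2}{\left(x \right)}
  4·u^2·u_tt = 4 A^{3} e^{3 t} e^{3 x} + 4 A^{2} B x^{2} e^{2 t} e^{2 x} e^{t x} + 8 A^{2} B e^{2 t} e^{2 x} e^{t x} + 8 A^{2} C e^{2 t} e^{2 x} \sin{\left(x \right)} + 8 A B^{2} x^{2} e^{t} e^{x} e^{2 t x} + 4 A B^{2} e^{t} e^{x} e^{2 t x} + 8 A B C x^{2} e^{t} e^{x} e^{t x} \sin{\left(x \right)} + 8 A B C e^{t} e^{x} e^{t x} \sin{\left(x \right)} + 4 A C^{2} e^{t} e^{x} \sin^{2}{\left(x \right)} + 4 B^{3} x^{2} e^{3 t x} + 8 B^{2} C x^{2} e^{2 t x} \sin{\left(x \right)} + 4 B C^{2} x^{2} e^{t x} \sin^{2}{\left(x \right)}
  u^2·u_xx = A^{3} e^{3 t} e^{3 x} + A^{2} B t^{2} e^{2 t} e^{2 x} e^{t x} + 2 A^{2} B e^{2 t} e^{2 x} e^{t x} + A^{2} C e^{2 t} e^{2 x} \sin{\left(x \right)} + 2 A B^{2} t^{2} e^{t} e^{x} e^{2 t x} + A B^{2} e^{t} e^{x} e^{2 t x} + 2 A B C t^{2} e^{t} e^{x} e^{t x} \sin{\left(x \right)} - A C^{2} e^{t} e^{x} \sin^{2}{\left(x \right)} + B^{3} t^{2} e^{3 t x} + 2 B^{2} C t^{2} e^{2 t x} \sin{\left(x \right)} - B^{2} C e^{2 t x} \sin{\left(x \right)} + B C^{2} t^{2} e^{t x} \sin^{2}{\left(x \right)} - 2 B C^{2} e^{t x} \sin^{2}{\left(x \right)} - C^{3} \sin^{3}{\left(x \right)}
  -2·u^2·u_x = - 2 A^{3} e^{3 t} e^{3 x} - 2 A^{2} B t e^{2 t} e^{2 x} e^{t x} - 4 A^{2} B e^{2 t} e^{2 x} e^{t x} - 4 A^{2} C e^{2 t} e^{2 x} \sin{\left(x \right)} - 2 A^{2} C e^{2 t} e^{2 x} \cos{\left(x \right)} - 4 A B^{2} t e^{t} e^{x} e^{2 t x} - 2 A B^{2} e^{t} e^{x} e^{2 t x} - 4 A B C t e^{t} e^{x} e^{t x} \sin{\left(x \right)} - 4 A B C e^{t} e^{x} e^{t x} \sin{\left(x \right)} - 4 A B C e^{t} e^{x} e^{t x} \cos{\left(x \right)} - 2 A C^{2} e^{t} e^{x} \sin^{2}{\left(x \right)} - 4 A C^{2} e^{t} e^{x} \sin{\left(x \right)} \cos{\left(x \right)} - 2 B^{3} t e^{3 t x} - 4 B^{2} C t e^{2 t x} \sin{\left(x \right)} - 2 B^{2} C e^{2 t x} \cos{\left(x \right)} - 2 B C^{2} t e^{t x} \sin^{2}{\left(x \right)} - 4 B C^{2} e^{t x} \sin{\left(x \right)} \cos{\left(x \right)} - 2 C^{3} \sin^{2}{\left(x \right)} \cos{\left(x \right)}
Sum these and collect like terms in the independent variables.
This must equal f(x, t) identically; expanded, f = 8 t^{2} e^{2 t} e^{2 x} e^{t x} - 16 t^{2} e^{t} e^{x} e^{2 t x} + 16 t^{2} e^{t} e^{x} e^{t x} \sin{\left(x \right)} + 12 t^{2} e^{t} e^{x} e^{t x} + 8 t^{2} e^{3 t x} - 16 t^{2} e^{2 t x} \sin{\left(x \right)} - 12 t^{2} e^{2 t x} + 8 t^{2} e^{t x} \sin^{2}{\left(x \right)} + 12 t^{2} e^{t x} \sin{\left(x \right)} - 16 t e^{2 t} e^{2 x} e^{t x} + 32 t e^{t} e^{x} e^{2 t x} - 32 t e^{t} e^{x} e^{t x} \sin{\left(x \right)} - 16 t e^{3 t x} + 32 t e^{2 t x} \sin{\left(x \right)} - 16 t e^{t x} \sin^{2}{\left(x \right)} + 32 x^{2} e^{2 t} e^{2 x} e^{t x} - 64 x^{2} e^{t} e^{x} e^{2 t x} + 64 x^{2} e^{t} e^{x} e^{t x} \sin{\left(x \right)} + 32 x^{2} e^{3 t x} - 64 x^{2} e^{2 t x} \sin{\left(x \right)} + 32 x^{2} e^{t x} \sin^{2}{\left(x \right)} - 24 e^{3 t} e^{3 x} + 48 e^{2 t} e^{2 x} e^{t x} - 40 e^{2 t} e^{2 x} \sin{\left(x \right)} + 16 e^{2 t} e^{2 x} \cos{\left(x \right)} - 12 e^{2 t} e^{2 x} - 24 e^{t} e^{x} e^{2 t x} + 32 e^{t} e^{x} e^{t x} \sin{\left(x \right)} - 32 e^{t} e^{x} e^{t x} \cos{\left(x \right)} + 12 e^{t} e^{x} e^{t x} - 8 e^{t} e^{x} \sin^{2}{\left(x \right)} + 32 e^{t} e^{x} \sin{\left(x \right)} \cos{\left(x \right)} + 8 e^{2 t x} \sin{\left(x \right)} + 16 e^{2 t x} \cos{\left(x \right)} - 16 e^{t x} \sin^{2}{\left(x \right)} - 32 e^{t x} \sin{\left(x \right)} \cos{\left(x \right)} - 12 e^{t x} \sin{\left(x \right)} + 8 \sin^{3}{\left(x \right)} + 16 \sin^{2}{\left(x \right)} \cos{\left(x \right)} + 12 \sin^{2}{\left(x \right)}.
Matching coefficients of the independent functions:
(each divided by its leading coefficient; functions giving the same equation are listed together)
  [t e^{3 t x}, t^{2} e^{3 t x}, x^{2} e^{3 t x}]:  B^{3} - 8 = 0
  [t^{2} e^{2 t x}]:  B^{2} - 4 = 0
  [e^{2 t} e^{2 x}]:  A^{2} - 4 = 0
  [e^{3 t} e^{3 x}]:  A^{3} + 8 = 0
  [e^{t x} \sin{\left(x \right)}, t^{2} e^{t x} \sin{\left(x \right)}]:  B C + 4 = 0
  [e^{t x} \sin^{2}{\left(x \right)}, t e^{t x} \sin^{2}{\left(x \right)}, t^{2} e^{t x} \sin^{2}{\left(x \right)}, …]:  B C^{2} - 8 = 0
  [e^{2 t x} \sin{\left(x \right)}, e^{2 t x} \cos{\left(x \right)}, t e^{2 t x} \sin{\left(x \right)}, …]:  B^{2} C + 8 = 0
  [\sin^{2}{\left(x \right)} \cos{\left(x \right)}, \sin^{3}{\left(x \right)}]:  C^{3} + 8 = 0
  [e^{t} e^{x} e^{t x}, t^{2} e^{t} e^{x} e^{t x}]:  A B + 4 = 0
  [e^{t} e^{x} e^{2 t x}, t e^{t} e^{x} e^{2 t x}, t^{2} e^{t} e^{x} e^{2 t x}, …]:  A B^{2} + 8 = 0
  [e^{t} e^{x} \sin^{2}{\left(x \right)}, e^{t} e^{x} \sin{\left(x \right)} \cos{\left(x \right)}]:  A C^{2} + 8 = 0
  [e^{2 t} e^{2 x} e^{t x}, t e^{2 t} e^{2 x} e^{t x}, t^{2} e^{2 t} e^{2 x} e^{t x}, …]:  A^{2} B - 8 = 0
  [e^{2 t} e^{2 x} \sin{\left(x \right)}, e^{2 t} e^{2 x} \cos{\left(x \right)}]:  A^{2} C + 8 = 0
  [e^{t} e^{x} e^{t x} \sin{\left(x \right)}, e^{t} e^{x} e^{t x} \cos{\left(x \right)}, t e^{t} e^{x} e^{t x} \sin{\left(x \right)}, …]:  A B C - 8 = 0
  [\sin^{2}{\left(x \right)}]:  C^{2} - 4 = 0
Solving: A = -2, B = 2, C = -2.
Check against the point condition:
  u(1, 0) = - 2 e - 2 \sin{\left(1 \right)} + 2  ⟹  e A + B + C \sin{\left(1 \right)} = - 2 e - 2 \sin{\left(1 \right)} + 2  ✓
Hence u(x, t) = 2 e^{t x} - 2 e^{t + x} - 2 \sin{\left(x \right)}.

Answer: u(x, t) = 2 e^{t x} - 2 e^{t + x} - 2 \sin{\left(x \right)}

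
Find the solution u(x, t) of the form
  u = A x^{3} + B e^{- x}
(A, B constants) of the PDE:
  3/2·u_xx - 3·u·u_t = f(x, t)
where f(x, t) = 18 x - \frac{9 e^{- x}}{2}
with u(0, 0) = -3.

Substitute the ansatz u = A x^{3} + B e^{- x} into the left-hand side.
Derivatives of the ansatz:
  u_xx = 6 A x + B e^{- x}
  u_t = 0
Term by term:
  3/2·u_xx = 9 A x + \frac{3 B e^{- x}}{2}
  -3·u·u_t = 0
So the left-hand side equals
  9 A x + \frac{3 B e^{- x}}{2}
This must equal f(x, t) = 18 x - \frac{9 e^{- x}}{2} identically.
Matching coefficients of the independent functions:
  [x]:  9 A = 18
  [e^{- x}]:  \frac{3 B}{2} = - \frac{9}{2}
Solving: A = 2, B = -3.
Check against the point condition:
  u(0, 0) = -3  ⟹  B = -3  ✓
Hence u(x, t) = 2 x^{3} - 3 e^{- x}.

Answer: u(x, t) = 2 x^{3} - 3 e^{- x}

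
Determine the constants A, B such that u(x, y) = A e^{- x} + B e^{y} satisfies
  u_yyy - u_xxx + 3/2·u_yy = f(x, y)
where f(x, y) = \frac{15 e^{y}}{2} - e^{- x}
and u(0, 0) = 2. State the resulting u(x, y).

Substitute the ansatz u = A e^{- x} + B e^{y} into the left-hand side.
Derivatives of the ansatz:
  u_yyy = B e^{y}
  u_xxx = - A e^{- x}
  u_yy = B e^{y}
Term by term:
  u_yyy = B e^{y}
  -u_xxx = A e^{- x}
  3/2·u_yy = \frac{3 B e^{y}}{2}
So the left-hand side equals
  A e^{- x} + \frac{5 B e^{y}}{2}
This must equal f(x, y) = \frac{15 e^{y}}{2} - e^{- x} identically.
Matching coefficients of the independent functions:
  [e^{- x}]:  A = -1
  [e^{y}]:  \frac{5 B}{2} = \frac{15}{2}
Solving: A = -1, B = 3.
Check against the point condition:
  u(0, 0) = 2  ⟹  A + B = 2  ✓
Hence u(x, y) = 3 e^{y} - e^{- x}.

Answer: u(x, y) = 3 e^{y} - e^{- x}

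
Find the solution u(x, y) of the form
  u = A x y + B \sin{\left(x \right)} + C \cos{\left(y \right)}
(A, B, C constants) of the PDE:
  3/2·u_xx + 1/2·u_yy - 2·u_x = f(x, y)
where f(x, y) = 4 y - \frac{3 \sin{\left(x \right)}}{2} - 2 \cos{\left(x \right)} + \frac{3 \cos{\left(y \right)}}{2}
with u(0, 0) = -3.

Substitute the ansatz u = A x y + B \sin{\left(x \right)} + C \cos{\left(y \right)} into the left-hand side.
Derivatives of the ansatz:
  u_xx = - B \sin{\left(x \right)}
  u_yy = - C \cos{\left(y \right)}
  u_x = A y + B \cos{\left(x \right)}
Term by term:
  3/2·u_xx = - \frac{3 B \sin{\left(x \right)}}{2}
  1/2·u_yy = - \frac{C \cos{\left(y \right)}}{2}
  -2·u_x = - 2 A y - 2 B \cos{\left(x \right)}
So the left-hand side equals
  - 2 A y - \frac{3 B \sin{\left(x \right)}}{2} - 2 B \cos{\left(x \right)} - \frac{C \cos{\left(y \right)}}{2}
This must equal f(x, y) = 4 y - \frac{3 \sin{\left(x \right)}}{2} - 2 \cos{\left(x \right)} + \frac{3 \cos{\left(y \right)}}{2} identically.
Matching coefficients of the independent functions:
  [y]:  - 2 A = 4
  [\sin{\left(x \right)}]:  - \frac{3 B}{2} = - \frac{3}{2}
  [\cos{\left(x \right)}]:  - 2 B = -2
  [\cos{\left(y \right)}]:  - \frac{C}{2} = \frac{3}{2}
Solving: A = -2, B = 1, C = -3.
Check against the point condition:
  u(0, 0) = -3  ⟹  C = -3  ✓
Hence u(x, y) = - 2 x y + \sin{\left(x \right)} - 3 \cos{\left(y \right)}.

Answer: u(x, y) = - 2 x y + \sin{\left(x \right)} - 3 \cos{\left(y \right)}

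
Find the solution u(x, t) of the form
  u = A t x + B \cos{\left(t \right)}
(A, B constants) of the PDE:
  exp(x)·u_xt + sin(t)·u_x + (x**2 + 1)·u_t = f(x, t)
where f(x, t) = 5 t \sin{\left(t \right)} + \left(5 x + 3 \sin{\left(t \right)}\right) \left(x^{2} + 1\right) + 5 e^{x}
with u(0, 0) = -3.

Answer: u(x, t) = 5 t x - 3 \cos{\left(t \right)}

Derivation:
Substitute the ansatz u = A t x + B \cos{\left(t \right)} into the left-hand side.
Derivatives of the ansatz:
  u_xt = A
  u_x = A t
  u_t = A x - B \sin{\left(t \right)}
Term by term:
  exp(x)·u_xt = A e^{x}
  sin(t)·u_x = A t \sin{\left(t \right)}
  (x**2 + 1)·u_t = A x^{3} + A x - B x^{2} \sin{\left(t \right)} - B \sin{\left(t \right)}
So the left-hand side equals
  A t \sin{\left(t \right)} + A x^{3} + A x + A e^{x} - B x^{2} \sin{\left(t \right)} - B \sin{\left(t \right)}
This must equal f(x, t) identically; expanded, f = 5 t \sin{\left(t \right)} + 5 x^{3} + 3 x^{2} \sin{\left(t \right)} + 5 x + 5 e^{x} + 3 \sin{\left(t \right)}.
Matching coefficients of the independent functions:
  [x, x^{3}, t \sin{\left(t \right)}, e^{x}]:  A = 5
  [x^{2} \sin{\left(t \right)}, \sin{\left(t \right)}]:  - B = 3
Solving: A = 5, B = -3.
Check against the point condition:
  u(0, 0) = -3  ⟹  B = -3  ✓
Hence u(x, t) = 5 t x - 3 \cos{\left(t \right)}.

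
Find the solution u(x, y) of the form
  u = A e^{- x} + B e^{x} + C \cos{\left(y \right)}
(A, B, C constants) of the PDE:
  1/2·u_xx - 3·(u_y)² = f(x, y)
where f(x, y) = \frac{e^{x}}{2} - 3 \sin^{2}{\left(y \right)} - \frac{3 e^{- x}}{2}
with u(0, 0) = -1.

Substitute the ansatz u = A e^{- x} + B e^{x} + C \cos{\left(y \right)} into the left-hand side.
Derivatives of the ansatz:
  u_xx = A e^{- x} + B e^{x}
  u_y = - C \sin{\left(y \right)}
Term by term:
  1/2·u_xx = \frac{A e^{- x}}{2} + \frac{B e^{x}}{2}
  -3·(u_y)² = - 3 C^{2} \sin^{2}{\left(y \right)}
So the left-hand side equals
  \frac{A e^{- x}}{2} + \frac{B e^{x}}{2} - 3 C^{2} \sin^{2}{\left(y \right)}
This must equal f(x, y) = \frac{e^{x}}{2} - 3 \sin^{2}{\left(y \right)} - \frac{3 e^{- x}}{2} identically.
Matching coefficients of the independent functions:
  [e^{- x}]:  \frac{A}{2} = - \frac{3}{2}
  [e^{x}]:  \frac{B}{2} = \frac{1}{2}
  [\sin^{2}{\left(y \right)}]:  - 3 C^{2} = -3
These equations allow (A, B, C) = (-3, 1, -1) or (-3, 1, 1).
Impose the point condition(s):
  u(0, 0) = -1  ⟹  A + B + C = -1
Only A = -3, B = 1, C = 1 satisfies everything.
Hence u(x, y) = e^{x} + \cos{\left(y \right)} - 3 e^{- x}.

Answer: u(x, y) = e^{x} + \cos{\left(y \right)} - 3 e^{- x}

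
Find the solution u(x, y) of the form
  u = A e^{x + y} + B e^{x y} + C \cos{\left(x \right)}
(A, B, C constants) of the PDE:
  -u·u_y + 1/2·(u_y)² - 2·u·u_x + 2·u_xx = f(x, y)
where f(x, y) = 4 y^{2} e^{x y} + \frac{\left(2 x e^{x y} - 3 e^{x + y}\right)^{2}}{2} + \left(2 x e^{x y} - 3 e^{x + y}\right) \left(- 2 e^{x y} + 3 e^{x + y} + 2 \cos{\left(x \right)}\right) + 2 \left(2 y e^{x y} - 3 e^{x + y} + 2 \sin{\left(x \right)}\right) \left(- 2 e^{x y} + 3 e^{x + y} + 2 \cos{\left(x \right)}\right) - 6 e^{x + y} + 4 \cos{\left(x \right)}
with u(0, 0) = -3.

Answer: u(x, y) = 2 e^{x y} - 3 e^{x + y} - 2 \cos{\left(x \right)}

Derivation:
Substitute the ansatz u = A e^{x + y} + B e^{x y} + C \cos{\left(x \right)} into the left-hand side.
Derivatives of the ansatz:
  u_y = A e^{x} e^{y} + B x e^{x y}
  u_x = A e^{x} e^{y} + B y e^{x y} - C \sin{\left(x \right)}
  u_xx = A e^{x} e^{y} + B y^{2} e^{x y} - C \cos{\left(x \right)}
Term by term:
  -u·u_y = - A^{2} e^{2 x} e^{2 y} - A B x e^{x} e^{y} e^{x y} - A B e^{x} e^{y} e^{x y} - A C e^{x} e^{y} \cos{\left(x \right)} - B^{2} x e^{2 x y} - B C x e^{x y} \cos{\left(x \right)}
  1/2·(u_y)² = \frac{A^{2} e^{2 x} e^{2 y}}{2} + A B x e^{x} e^{y} e^{x y} + \frac{B^{2} x^{2} e^{2 x y}}{2}
  -2·u·u_x = - 2 A^{2} e^{2 x} e^{2 y} - 2 A B y e^{x} e^{y} e^{x y} - 2 A B e^{x} e^{y} e^{x y} + 2 A C e^{x} e^{y} \sin{\left(x \right)} - 2 A C e^{x} e^{y} \cos{\left(x \right)} - 2 B^{2} y e^{2 x y} - 2 B C y e^{x y} \cos{\left(x \right)} + 2 B C e^{x y} \sin{\left(x \right)} + 2 C^{2} \sin{\left(x \right)} \cos{\left(x \right)}
  2·u_xx = 2 A e^{x} e^{y} + 2 B y^{2} e^{x y} - 2 C \cos{\left(x \right)}
So the left-hand side equals
  - \frac{5 A^{2} e^{2 x} e^{2 y}}{2} - 2 A B y e^{x} e^{y} e^{x y} - 3 A B e^{x} e^{y} e^{x y} + 2 A C e^{x} e^{y} \sin{\left(x \right)} - 3 A C e^{x} e^{y} \cos{\left(x \right)} + 2 A e^{x} e^{y} + \frac{B^{2} x^{2} e^{2 x y}}{2} - B^{2} x e^{2 x y} - 2 B^{2} y e^{2 x y} - B C x e^{x y} \cos{\left(x \right)} - 2 B C y e^{x y} \cos{\left(x \right)} + 2 B C e^{x y} \sin{\left(x \right)} + 2 B y^{2} e^{x y} + 2 C^{2} \sin{\left(x \right)} \cos{\left(x \right)} - 2 C \cos{\left(x \right)}
This must equal f(x, y) identically; expanded, f = 2 x^{2} e^{2 x y} - 4 x e^{2 x y} + 4 x e^{x y} \cos{\left(x \right)} + 4 y^{2} e^{x y} + 12 y e^{x} e^{y} e^{x y} - 8 y e^{2 x y} + 8 y e^{x y} \cos{\left(x \right)} - \frac{45 e^{2 x} e^{2 y}}{2} + 18 e^{x} e^{y} e^{x y} + 12 e^{x} e^{y} \sin{\left(x \right)} - 18 e^{x} e^{y} \cos{\left(x \right)} - 6 e^{x} e^{y} - 8 e^{x y} \sin{\left(x \right)} + 8 \sin{\left(x \right)} \cos{\left(x \right)} + 4 \cos{\left(x \right)}.
Matching coefficients of the independent functions:
(each divided by its leading coefficient; functions giving the same equation are listed together)
  [x e^{2 x y}, x^{2} e^{2 x y}, y e^{2 x y}]:  B^{2} - 4 = 0
  [y^{2} e^{x y}]:  B - 2 = 0
  [e^{x} e^{y}]:  A + 3 = 0
  [e^{2 x} e^{2 y}]:  A^{2} - 9 = 0
  [e^{x y} \sin{\left(x \right)}, x e^{x y} \cos{\left(x \right)}, y e^{x y} \cos{\left(x \right)}]:  B C + 4 = 0
  [\sin{\left(x \right)} \cos{\left(x \right)}]:  C^{2} - 4 = 0
  [e^{x} e^{y} e^{x y}, y e^{x} e^{y} e^{x y}]:  A B + 6 = 0
  [e^{x} e^{y} \sin{\left(x \right)}, e^{x} e^{y} \cos{\left(x \right)}]:  A C - 6 = 0
  [\cos{\left(x \right)}]:  C + 2 = 0
Solving: A = -3, B = 2, C = -2.
Check against the point condition:
  u(0, 0) = -3  ⟹  A + B + C = -3  ✓
Hence u(x, y) = 2 e^{x y} - 3 e^{x + y} - 2 \cos{\left(x \right)}.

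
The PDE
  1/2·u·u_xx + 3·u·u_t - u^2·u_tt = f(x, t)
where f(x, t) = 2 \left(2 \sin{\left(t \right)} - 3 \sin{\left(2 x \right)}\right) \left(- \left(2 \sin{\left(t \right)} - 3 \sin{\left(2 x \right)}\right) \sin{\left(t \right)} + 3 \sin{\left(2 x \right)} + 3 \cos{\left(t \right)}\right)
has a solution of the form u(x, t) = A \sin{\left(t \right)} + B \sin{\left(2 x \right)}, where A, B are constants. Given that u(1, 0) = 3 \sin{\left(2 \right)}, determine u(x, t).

Answer: u(x, t) = - 2 \sin{\left(t \right)} + 3 \sin{\left(2 x \right)}

Derivation:
Substitute the ansatz u = A \sin{\left(t \right)} + B \sin{\left(2 x \right)} into the left-hand side.
Derivatives of the ansatz:
  u_xx = - 4 B \sin{\left(2 x \right)}
  u_t = A \cos{\left(t \right)}
  u_tt = - A \sin{\left(t \right)}
Term by term:
  1/2·u·u_xx = - 2 A B \sin{\left(t \right)} \sin{\left(2 x \right)} - 2 B^{2} \sin^{2}{\left(2 x \right)}
  3·u·u_t = 3 A^{2} \sin{\left(t \right)} \cos{\left(t \right)} + 3 A B \sin{\left(2 x \right)} \cos{\left(t \right)}
  -u^2·u_tt = A^{3} \sin^{3}{\left(t \right)} + 2 A^{2} B \sin^{2}{\left(t \right)} \sin{\left(2 x \right)} + A B^{2} \sin{\left(t \right)} \sin^{2}{\left(2 x \right)}
So the left-hand side equals
  A^{3} \sin^{3}{\left(t \right)} + 2 A^{2} B \sin^{2}{\left(t \right)} \sin{\left(2 x \right)} + 3 A^{2} \sin{\left(t \right)} \cos{\left(t \right)} + A B^{2} \sin{\left(t \right)} \sin^{2}{\left(2 x \right)} - 2 A B \sin{\left(t \right)} \sin{\left(2 x \right)} + 3 A B \sin{\left(2 x \right)} \cos{\left(t \right)} - 2 B^{2} \sin^{2}{\left(2 x \right)}
This must equal f(x, t) identically; expanded, f = - 8 \sin^{3}{\left(t \right)} + 24 \sin^{2}{\left(t \right)} \sin{\left(2 x \right)} - 18 \sin{\left(t \right)} \sin^{2}{\left(2 x \right)} + 12 \sin{\left(t \right)} \sin{\left(2 x \right)} + 12 \sin{\left(t \right)} \cos{\left(t \right)} - 18 \sin^{2}{\left(2 x \right)} - 18 \sin{\left(2 x \right)} \cos{\left(t \right)}.
Matching coefficients of the independent functions:
  [\sin{\left(t \right)} \sin{\left(2 x \right)}]:  - 2 A B = 12
  [\sin{\left(t \right)} \sin^{2}{\left(2 x \right)}]:  A B^{2} = -18
  [\sin{\left(t \right)} \cos{\left(t \right)}]:  3 A^{2} = 12
  [\sin^{2}{\left(t \right)} \sin{\left(2 x \right)}]:  2 A^{2} B = 24
  [\sin{\left(2 x \right)} \cos{\left(t \right)}]:  3 A B = -18
  [\sin^{3}{\left(t \right)}]:  A^{3} = -8
  [\sin^{2}{\left(2 x \right)}]:  - 2 B^{2} = -18
Solving: A = -2, B = 3.
Check against the point condition:
  u(1, 0) = 3 \sin{\left(2 \right)}  ⟹  B \sin{\left(2 \right)} = 3 \sin{\left(2 \right)}  ✓
Hence u(x, t) = - 2 \sin{\left(t \right)} + 3 \sin{\left(2 x \right)}.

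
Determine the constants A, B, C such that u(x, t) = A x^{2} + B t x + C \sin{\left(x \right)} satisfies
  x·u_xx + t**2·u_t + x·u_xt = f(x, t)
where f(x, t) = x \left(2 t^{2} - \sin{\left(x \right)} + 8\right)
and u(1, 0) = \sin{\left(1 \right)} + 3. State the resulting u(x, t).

Substitute the ansatz u = A x^{2} + B t x + C \sin{\left(x \right)} into the left-hand side.
Derivatives of the ansatz:
  u_xx = 2 A - C \sin{\left(x \right)}
  u_t = B x
  u_xt = B
Term by term:
  x·u_xx = 2 A x - C x \sin{\left(x \right)}
  t**2·u_t = B t^{2} x
  x·u_xt = B x
So the left-hand side equals
  2 A x + B t^{2} x + B x - C x \sin{\left(x \right)}
This must equal f(x, t) identically; expanded, f = 2 t^{2} x - x \sin{\left(x \right)} + 8 x.
Matching coefficients of the independent functions:
  [x]:  2 A + B = 8
  [t^{2} x]:  B = 2
  [x \sin{\left(x \right)}]:  - C = -1
Solving: A = 3, B = 2, C = 1.
Check against the point condition:
  u(1, 0) = \sin{\left(1 \right)} + 3  ⟹  A + C \sin{\left(1 \right)} = \sin{\left(1 \right)} + 3  ✓
Hence u(x, t) = 2 t x + 3 x^{2} + \sin{\left(x \right)}.

Answer: u(x, t) = 2 t x + 3 x^{2} + \sin{\left(x \right)}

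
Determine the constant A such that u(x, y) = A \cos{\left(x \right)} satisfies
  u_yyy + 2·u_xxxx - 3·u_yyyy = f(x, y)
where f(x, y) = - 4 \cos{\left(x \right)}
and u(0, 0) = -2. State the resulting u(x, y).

Answer: u(x, y) = - 2 \cos{\left(x \right)}

Derivation:
Substitute the ansatz u = A \cos{\left(x \right)} into the left-hand side.
Derivatives of the ansatz:
  u_yyy = 0
  u_xxxx = A \cos{\left(x \right)}
  u_yyyy = 0
Term by term:
  u_yyy = 0
  2·u_xxxx = 2 A \cos{\left(x \right)}
  -3·u_yyyy = 0
So the left-hand side equals
  2 A \cos{\left(x \right)}
This must equal f(x, y) = - 4 \cos{\left(x \right)} identically.
Matching coefficients of the independent functions:
  [\cos{\left(x \right)}]:  2 A = -4
Solving: A = -2.
Check against the point condition:
  u(0, 0) = -2  ⟹  A = -2  ✓
Hence u(x, y) = - 2 \cos{\left(x \right)}.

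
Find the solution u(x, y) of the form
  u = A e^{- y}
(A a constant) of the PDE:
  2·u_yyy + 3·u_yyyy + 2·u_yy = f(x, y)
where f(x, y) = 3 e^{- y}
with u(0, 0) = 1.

Substitute the ansatz u = A e^{- y} into the left-hand side.
Derivatives of the ansatz:
  u_yyy = - A e^{- y}
  u_yyyy = A e^{- y}
  u_yy = A e^{- y}
Term by term:
  2·u_yyy = - 2 A e^{- y}
  3·u_yyyy = 3 A e^{- y}
  2·u_yy = 2 A e^{- y}
So the left-hand side equals
  3 A e^{- y}
This must equal f(x, y) = 3 e^{- y} identically.
Matching coefficients of the independent functions:
  [e^{- y}]:  3 A = 3
Solving: A = 1.
Check against the point condition:
  u(0, 0) = 1  ⟹  A = 1  ✓
Hence u(x, y) = e^{- y}.

Answer: u(x, y) = e^{- y}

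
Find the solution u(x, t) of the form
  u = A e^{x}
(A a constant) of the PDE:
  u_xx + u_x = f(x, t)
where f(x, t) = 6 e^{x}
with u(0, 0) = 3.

Substitute the ansatz u = A e^{x} into the left-hand side.
Derivatives of the ansatz:
  u_xx = A e^{x}
  u_x = A e^{x}
Term by term:
  u_xx = A e^{x}
  u_x = A e^{x}
So the left-hand side equals
  2 A e^{x}
This must equal f(x, t) = 6 e^{x} identically.
Matching coefficients of the independent functions:
  [e^{x}]:  2 A = 6
Solving: A = 3.
Check against the point condition:
  u(0, 0) = 3  ⟹  A = 3  ✓
Hence u(x, t) = 3 e^{x}.

Answer: u(x, t) = 3 e^{x}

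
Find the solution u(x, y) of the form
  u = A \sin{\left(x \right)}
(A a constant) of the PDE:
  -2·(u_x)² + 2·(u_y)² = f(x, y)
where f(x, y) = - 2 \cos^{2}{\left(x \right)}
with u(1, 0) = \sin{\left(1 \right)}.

Answer: u(x, y) = \sin{\left(x \right)}

Derivation:
Substitute the ansatz u = A \sin{\left(x \right)} into the left-hand side.
Derivatives of the ansatz:
  u_x = A \cos{\left(x \right)}
  u_y = 0
Term by term:
  -2·(u_x)² = - 2 A^{2} \cos^{2}{\left(x \right)}
  2·(u_y)² = 0
So the left-hand side equals
  - 2 A^{2} \cos^{2}{\left(x \right)}
This must equal f(x, y) = - 2 \cos^{2}{\left(x \right)} identically.
Matching coefficients of the independent functions:
  [\cos^{2}{\left(x \right)}]:  - 2 A^{2} = -2
These equations allow (A) = (-1) or (1).
Impose the point condition(s):
  u(1, 0) = \sin{\left(1 \right)}  ⟹  A \sin{\left(1 \right)} = \sin{\left(1 \right)}
Only A = 1 satisfies everything.
Hence u(x, y) = \sin{\left(x \right)}.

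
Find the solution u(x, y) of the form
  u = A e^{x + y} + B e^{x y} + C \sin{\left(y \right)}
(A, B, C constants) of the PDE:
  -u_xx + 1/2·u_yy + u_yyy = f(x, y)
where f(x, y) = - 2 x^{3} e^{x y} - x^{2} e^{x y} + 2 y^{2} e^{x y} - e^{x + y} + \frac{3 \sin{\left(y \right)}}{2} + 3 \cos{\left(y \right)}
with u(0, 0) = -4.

Substitute the ansatz u = A e^{x + y} + B e^{x y} + C \sin{\left(y \right)} into the left-hand side.
Derivatives of the ansatz:
  u_xx = A e^{x} e^{y} + B y^{2} e^{x y}
  u_yy = A e^{x} e^{y} + B x^{2} e^{x y} - C \sin{\left(y \right)}
  u_yyy = A e^{x} e^{y} + B x^{3} e^{x y} - C \cos{\left(y \right)}
Term by term:
  -u_xx = - A e^{x} e^{y} - B y^{2} e^{x y}
  1/2·u_yy = \frac{A e^{x} e^{y}}{2} + \frac{B x^{2} e^{x y}}{2} - \frac{C \sin{\left(y \right)}}{2}
  u_yyy = A e^{x} e^{y} + B x^{3} e^{x y} - C \cos{\left(y \right)}
So the left-hand side equals
  \frac{A e^{x} e^{y}}{2} + B x^{3} e^{x y} + \frac{B x^{2} e^{x y}}{2} - B y^{2} e^{x y} - \frac{C \sin{\left(y \right)}}{2} - C \cos{\left(y \right)}
This must equal f(x, y) identically; expanded, f = - 2 x^{3} e^{x y} - x^{2} e^{x y} + 2 y^{2} e^{x y} - e^{x} e^{y} + \frac{3 \sin{\left(y \right)}}{2} + 3 \cos{\left(y \right)}.
Matching coefficients of the independent functions:
  [x^{2} e^{x y}]:  \frac{B}{2} = -1
  [x^{3} e^{x y}]:  B = -2
  [y^{2} e^{x y}]:  - B = 2
  [e^{x} e^{y}]:  \frac{A}{2} = -1
  [\sin{\left(y \right)}]:  - \frac{C}{2} = \frac{3}{2}
  [\cos{\left(y \right)}]:  - C = 3
Solving: A = -2, B = -2, C = -3.
Check against the point condition:
  u(0, 0) = -4  ⟹  A + B = -4  ✓
Hence u(x, y) = - 2 e^{x y} - 2 e^{x + y} - 3 \sin{\left(y \right)}.

Answer: u(x, y) = - 2 e^{x y} - 2 e^{x + y} - 3 \sin{\left(y \right)}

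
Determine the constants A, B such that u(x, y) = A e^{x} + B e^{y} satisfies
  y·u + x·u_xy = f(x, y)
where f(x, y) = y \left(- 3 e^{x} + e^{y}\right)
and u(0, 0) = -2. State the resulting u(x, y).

Substitute the ansatz u = A e^{x} + B e^{y} into the left-hand side.
Derivatives of the ansatz:
  u_xy = 0
Term by term:
  y·u = A y e^{x} + B y e^{y}
  x·u_xy = 0
So the left-hand side equals
  A y e^{x} + B y e^{y}
This must equal f(x, y) = y \left(- 3 e^{x} + e^{y}\right) identically.
Matching coefficients of the independent functions:
  [y e^{x}]:  A = -3
  [y e^{y}]:  B = 1
Solving: A = -3, B = 1.
Check against the point condition:
  u(0, 0) = -2  ⟹  A + B = -2  ✓
Hence u(x, y) = - 3 e^{x} + e^{y}.

Answer: u(x, y) = - 3 e^{x} + e^{y}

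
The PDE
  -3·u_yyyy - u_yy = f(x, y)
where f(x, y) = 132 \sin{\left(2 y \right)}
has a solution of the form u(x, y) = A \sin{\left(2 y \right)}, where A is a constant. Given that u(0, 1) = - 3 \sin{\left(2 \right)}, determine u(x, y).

Answer: u(x, y) = - 3 \sin{\left(2 y \right)}

Derivation:
Substitute the ansatz u = A \sin{\left(2 y \right)} into the left-hand side.
Derivatives of the ansatz:
  u_yyyy = 16 A \sin{\left(2 y \right)}
  u_yy = - 4 A \sin{\left(2 y \right)}
Term by term:
  -3·u_yyyy = - 48 A \sin{\left(2 y \right)}
  -u_yy = 4 A \sin{\left(2 y \right)}
So the left-hand side equals
  - 44 A \sin{\left(2 y \right)}
This must equal f(x, y) = 132 \sin{\left(2 y \right)} identically.
Matching coefficients of the independent functions:
  [\sin{\left(2 y \right)}]:  - 44 A = 132
Solving: A = -3.
Check against the point condition:
  u(0, 1) = - 3 \sin{\left(2 \right)}  ⟹  A \sin{\left(2 \right)} = - 3 \sin{\left(2 \right)}  ✓
Hence u(x, y) = - 3 \sin{\left(2 y \right)}.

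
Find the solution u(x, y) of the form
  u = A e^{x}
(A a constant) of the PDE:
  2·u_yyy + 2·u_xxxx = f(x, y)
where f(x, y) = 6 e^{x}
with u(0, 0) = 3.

Substitute the ansatz u = A e^{x} into the left-hand side.
Derivatives of the ansatz:
  u_yyy = 0
  u_xxxx = A e^{x}
Term by term:
  2·u_yyy = 0
  2·u_xxxx = 2 A e^{x}
So the left-hand side equals
  2 A e^{x}
This must equal f(x, y) = 6 e^{x} identically.
Matching coefficients of the independent functions:
  [e^{x}]:  2 A = 6
Solving: A = 3.
Check against the point condition:
  u(0, 0) = 3  ⟹  A = 3  ✓
Hence u(x, y) = 3 e^{x}.

Answer: u(x, y) = 3 e^{x}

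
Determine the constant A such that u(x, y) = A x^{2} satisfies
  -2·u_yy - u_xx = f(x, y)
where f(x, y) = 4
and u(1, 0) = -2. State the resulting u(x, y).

Answer: u(x, y) = - 2 x^{2}

Derivation:
Substitute the ansatz u = A x^{2} into the left-hand side.
Derivatives of the ansatz:
  u_yy = 0
  u_xx = 2 A
Term by term:
  -2·u_yy = 0
  -u_xx = - 2 A
So the left-hand side equals
  - 2 A
This must equal f(x, y) = 4 identically.
Matching coefficients of the independent functions:
  [constant term]:  - 2 A = 4
Solving: A = -2.
Check against the point condition:
  u(1, 0) = -2  ⟹  A = -2  ✓
Hence u(x, y) = - 2 x^{2}.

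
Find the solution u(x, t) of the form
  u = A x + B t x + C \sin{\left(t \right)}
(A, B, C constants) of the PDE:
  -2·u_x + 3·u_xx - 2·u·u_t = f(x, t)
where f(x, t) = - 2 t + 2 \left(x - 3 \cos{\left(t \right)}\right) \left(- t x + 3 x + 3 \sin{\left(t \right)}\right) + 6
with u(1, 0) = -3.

Substitute the ansatz u = A x + B t x + C \sin{\left(t \right)} into the left-hand side.
Derivatives of the ansatz:
  u_x = A + B t
  u_xx = 0
  u_t = B x + C \cos{\left(t \right)}
Term by term:
  -2·u_x = - 2 A - 2 B t
  3·u_xx = 0
  -2·u·u_t = - 2 A B x^{2} - 2 A C x \cos{\left(t \right)} - 2 B^{2} t x^{2} - 2 B C t x \cos{\left(t \right)} - 2 B C x \sin{\left(t \right)} - 2 C^{2} \sin{\left(t \right)} \cos{\left(t \right)}
So the left-hand side equals
  - 2 A B x^{2} - 2 A C x \cos{\left(t \right)} - 2 A - 2 B^{2} t x^{2} - 2 B C t x \cos{\left(t \right)} - 2 B C x \sin{\left(t \right)} - 2 B t - 2 C^{2} \sin{\left(t \right)} \cos{\left(t \right)}
This must equal f(x, t) identically; expanded, f = - 2 t x^{2} + 6 t x \cos{\left(t \right)} - 2 t + 6 x^{2} + 6 x \sin{\left(t \right)} - 18 x \cos{\left(t \right)} - 18 \sin{\left(t \right)} \cos{\left(t \right)} + 6.
Matching coefficients of the independent functions:
  [constant term]:  - 2 A = 6
  [t]:  - 2 B = -2
  [x^{2}]:  - 2 A B = 6
  [t x^{2}]:  - 2 B^{2} = -2
  [x \sin{\left(t \right)}, t x \cos{\left(t \right)}]:  - 2 B C = 6
  [x \cos{\left(t \right)}]:  - 2 A C = -18
  [\sin{\left(t \right)} \cos{\left(t \right)}]:  - 2 C^{2} = -18
Solving: A = -3, B = 1, C = -3.
Check against the point condition:
  u(1, 0) = -3  ⟹  A = -3  ✓
Hence u(x, t) = t x - 3 x - 3 \sin{\left(t \right)}.

Answer: u(x, t) = t x - 3 x - 3 \sin{\left(t \right)}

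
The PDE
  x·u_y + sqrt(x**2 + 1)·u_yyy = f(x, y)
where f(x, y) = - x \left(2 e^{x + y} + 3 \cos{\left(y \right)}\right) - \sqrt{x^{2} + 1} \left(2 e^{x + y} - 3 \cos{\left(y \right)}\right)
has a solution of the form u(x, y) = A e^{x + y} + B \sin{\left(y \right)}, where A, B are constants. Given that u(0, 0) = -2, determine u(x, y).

Substitute the ansatz u = A e^{x + y} + B \sin{\left(y \right)} into the left-hand side.
Derivatives of the ansatz:
  u_y = A e^{x} e^{y} + B \cos{\left(y \right)}
  u_yyy = A e^{x} e^{y} - B \cos{\left(y \right)}
Term by term:
  x·u_y = A x e^{x} e^{y} + B x \cos{\left(y \right)}
  sqrt(x**2 + 1)·u_yyy = A \sqrt{x^{2} + 1} e^{x} e^{y} - B \sqrt{x^{2} + 1} \cos{\left(y \right)}
So the left-hand side equals
  A x e^{x} e^{y} + A \sqrt{x^{2} + 1} e^{x} e^{y} + B x \cos{\left(y \right)} - B \sqrt{x^{2} + 1} \cos{\left(y \right)}
This must equal f(x, y) identically; expanded, f = - 2 x e^{x} e^{y} - 3 x \cos{\left(y \right)} - 2 \sqrt{x^{2} + 1} e^{x} e^{y} + 3 \sqrt{x^{2} + 1} \cos{\left(y \right)}.
Matching coefficients of the independent functions:
  [x \cos{\left(y \right)}]:  B = -3
  [\sqrt{x^{2} + 1} \cos{\left(y \right)}]:  - B = 3
  [x e^{x} e^{y}, \sqrt{x^{2} + 1} e^{x} e^{y}]:  A = -2
Solving: A = -2, B = -3.
Check against the point condition:
  u(0, 0) = -2  ⟹  A = -2  ✓
Hence u(x, y) = - 2 e^{x + y} - 3 \sin{\left(y \right)}.

Answer: u(x, y) = - 2 e^{x + y} - 3 \sin{\left(y \right)}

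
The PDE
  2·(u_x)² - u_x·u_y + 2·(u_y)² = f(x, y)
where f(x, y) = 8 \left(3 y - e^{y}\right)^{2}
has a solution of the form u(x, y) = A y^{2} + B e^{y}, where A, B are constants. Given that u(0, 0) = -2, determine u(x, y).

Answer: u(x, y) = 3 y^{2} - 2 e^{y}

Derivation:
Substitute the ansatz u = A y^{2} + B e^{y} into the left-hand side.
Derivatives of the ansatz:
  u_x = 0
  u_y = 2 A y + B e^{y}
Term by term:
  2·(u_x)² = 0
  -u_x·u_y = 0
  2·(u_y)² = 8 A^{2} y^{2} + 8 A B y e^{y} + 2 B^{2} e^{2 y}
So the left-hand side equals
  8 A^{2} y^{2} + 8 A B y e^{y} + 2 B^{2} e^{2 y}
This must equal f(x, y) identically; expanded, f = 72 y^{2} - 48 y e^{y} + 8 e^{2 y}.
Matching coefficients of the independent functions:
  [y^{2}]:  8 A^{2} = 72
  [y e^{y}]:  8 A B = -48
  [e^{2 y}]:  2 B^{2} = 8
These equations allow (A, B) = (-3, 2) or (3, -2).
Impose the point condition(s):
  u(0, 0) = -2  ⟹  B = -2
Only A = 3, B = -2 satisfies everything.
Hence u(x, y) = 3 y^{2} - 2 e^{y}.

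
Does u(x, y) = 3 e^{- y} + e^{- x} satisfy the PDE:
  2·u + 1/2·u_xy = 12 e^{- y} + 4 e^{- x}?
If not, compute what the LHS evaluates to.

Answer: No, the LHS evaluates to 6 e^{- y} + 2 e^{- x}

Derivation:
Evaluate each term of the left-hand side for u = 3 e^{- y} + e^{- x}.
Derivatives:
  u_xy = 0
Terms:
  2·u = 6 e^{- y} + 2 e^{- x}
  1/2·u_xy = 0
Sum: LHS = 6 e^{- y} + 2 e^{- x}
Given right-hand side: 12 e^{- y} + 4 e^{- x}. Difference LHS − RHS = - 6 e^{- y} - 2 e^{- x} ≠ 0, so u is not a solution.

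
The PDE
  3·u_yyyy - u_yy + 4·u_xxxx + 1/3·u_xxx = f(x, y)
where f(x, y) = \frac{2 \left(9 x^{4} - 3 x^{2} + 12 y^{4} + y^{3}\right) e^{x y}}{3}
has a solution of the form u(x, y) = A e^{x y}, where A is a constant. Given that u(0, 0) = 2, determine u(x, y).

Substitute the ansatz u = A e^{x y} into the left-hand side.
Derivatives of the ansatz:
  u_yyyy = A x^{4} e^{x y}
  u_yy = A x^{2} e^{x y}
  u_xxxx = A y^{4} e^{x y}
  u_xxx = A y^{3} e^{x y}
Term by term:
  3·u_yyyy = 3 A x^{4} e^{x y}
  -u_yy = - A x^{2} e^{x y}
  4·u_xxxx = 4 A y^{4} e^{x y}
  1/3·u_xxx = \frac{A y^{3} e^{x y}}{3}
So the left-hand side equals
  3 A x^{4} e^{x y} - A x^{2} e^{x y} + 4 A y^{4} e^{x y} + \frac{A y^{3} e^{x y}}{3}
This must equal f(x, y) identically; expanded, f = 6 x^{4} e^{x y} - 2 x^{2} e^{x y} + 8 y^{4} e^{x y} + \frac{2 y^{3} e^{x y}}{3}.
Matching coefficients of the independent functions:
  [x^{2} e^{x y}]:  - A = -2
  [x^{4} e^{x y}]:  3 A = 6
  [y^{3} e^{x y}]:  \frac{A}{3} = \frac{2}{3}
  [y^{4} e^{x y}]:  4 A = 8
Solving: A = 2.
Check against the point condition:
  u(0, 0) = 2  ⟹  A = 2  ✓
Hence u(x, y) = 2 e^{x y}.

Answer: u(x, y) = 2 e^{x y}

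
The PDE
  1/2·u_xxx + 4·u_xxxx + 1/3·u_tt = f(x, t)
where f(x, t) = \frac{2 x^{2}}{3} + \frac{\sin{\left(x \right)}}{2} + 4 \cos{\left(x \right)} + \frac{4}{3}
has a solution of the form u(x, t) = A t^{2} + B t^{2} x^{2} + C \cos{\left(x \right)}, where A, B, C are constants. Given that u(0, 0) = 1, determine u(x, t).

Substitute the ansatz u = A t^{2} + B t^{2} x^{2} + C \cos{\left(x \right)} into the left-hand side.
Derivatives of the ansatz:
  u_xxx = C \sin{\left(x \right)}
  u_xxxx = C \cos{\left(x \right)}
  u_tt = 2 A + 2 B x^{2}
Term by term:
  1/2·u_xxx = \frac{C \sin{\left(x \right)}}{2}
  4·u_xxxx = 4 C \cos{\left(x \right)}
  1/3·u_tt = \frac{2 A}{3} + \frac{2 B x^{2}}{3}
So the left-hand side equals
  \frac{2 A}{3} + \frac{2 B x^{2}}{3} + \frac{C \sin{\left(x \right)}}{2} + 4 C \cos{\left(x \right)}
This must equal f(x, t) = \frac{2 x^{2}}{3} + \frac{\sin{\left(x \right)}}{2} + 4 \cos{\left(x \right)} + \frac{4}{3} identically.
Matching coefficients of the independent functions:
  [constant term]:  \frac{2 A}{3} = \frac{4}{3}
  [x^{2}]:  \frac{2 B}{3} = \frac{2}{3}
  [\sin{\left(x \right)}]:  \frac{C}{2} = \frac{1}{2}
  [\cos{\left(x \right)}]:  4 C = 4
Solving: A = 2, B = 1, C = 1.
Check against the point condition:
  u(0, 0) = 1  ⟹  C = 1  ✓
Hence u(x, t) = t^{2} x^{2} + 2 t^{2} + \cos{\left(x \right)}.

Answer: u(x, t) = t^{2} x^{2} + 2 t^{2} + \cos{\left(x \right)}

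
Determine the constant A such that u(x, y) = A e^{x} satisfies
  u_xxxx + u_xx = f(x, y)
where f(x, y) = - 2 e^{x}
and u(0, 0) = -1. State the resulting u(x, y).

Answer: u(x, y) = - e^{x}

Derivation:
Substitute the ansatz u = A e^{x} into the left-hand side.
Derivatives of the ansatz:
  u_xxxx = A e^{x}
  u_xx = A e^{x}
Term by term:
  u_xxxx = A e^{x}
  u_xx = A e^{x}
So the left-hand side equals
  2 A e^{x}
This must equal f(x, y) = - 2 e^{x} identically.
Matching coefficients of the independent functions:
  [e^{x}]:  2 A = -2
Solving: A = -1.
Check against the point condition:
  u(0, 0) = -1  ⟹  A = -1  ✓
Hence u(x, y) = - e^{x}.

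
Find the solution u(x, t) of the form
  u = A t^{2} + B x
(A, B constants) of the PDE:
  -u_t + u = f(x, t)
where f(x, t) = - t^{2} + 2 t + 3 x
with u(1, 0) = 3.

Answer: u(x, t) = - t^{2} + 3 x

Derivation:
Substitute the ansatz u = A t^{2} + B x into the left-hand side.
Derivatives of the ansatz:
  u_t = 2 A t
Term by term:
  -u_t = - 2 A t
  u = A t^{2} + B x
So the left-hand side equals
  A t^{2} - 2 A t + B x
This must equal f(x, t) = - t^{2} + 2 t + 3 x identically.
Matching coefficients of the independent functions:
  [t]:  - 2 A = 2
  [t^{2}]:  A = -1
  [x]:  B = 3
Solving: A = -1, B = 3.
Check against the point condition:
  u(1, 0) = 3  ⟹  B = 3  ✓
Hence u(x, t) = - t^{2} + 3 x.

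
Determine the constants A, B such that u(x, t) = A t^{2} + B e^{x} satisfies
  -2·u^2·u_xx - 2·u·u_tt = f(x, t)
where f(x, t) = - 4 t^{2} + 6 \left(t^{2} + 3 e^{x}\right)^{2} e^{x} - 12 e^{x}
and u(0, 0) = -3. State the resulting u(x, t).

Substitute the ansatz u = A t^{2} + B e^{x} into the left-hand side.
Derivatives of the ansatz:
  u_xx = B e^{x}
  u_tt = 2 A
Term by term:
  -2·u^2·u_xx = - 2 A^{2} B t^{4} e^{x} - 4 A B^{2} t^{2} e^{2 x} - 2 B^{3} e^{3 x}
  -2·u·u_tt = - 4 A^{2} t^{2} - 4 A B e^{x}
So the left-hand side equals
  - 2 A^{2} B t^{4} e^{x} - 4 A^{2} t^{2} - 4 A B^{2} t^{2} e^{2 x} - 4 A B e^{x} - 2 B^{3} e^{3 x}
This must equal f(x, t) identically; expanded, f = 6 t^{4} e^{x} + 36 t^{2} e^{2 x} - 4 t^{2} + 54 e^{3 x} - 12 e^{x}.
Matching coefficients of the independent functions:
  [t^{2}]:  - 4 A^{2} = -4
  [t^{2} e^{2 x}]:  - 4 A B^{2} = 36
  [t^{4} e^{x}]:  - 2 A^{2} B = 6
  [e^{x}]:  - 4 A B = -12
  [e^{3 x}]:  - 2 B^{3} = 54
Solving: A = -1, B = -3.
Check against the point condition:
  u(0, 0) = -3  ⟹  B = -3  ✓
Hence u(x, t) = - t^{2} - 3 e^{x}.

Answer: u(x, t) = - t^{2} - 3 e^{x}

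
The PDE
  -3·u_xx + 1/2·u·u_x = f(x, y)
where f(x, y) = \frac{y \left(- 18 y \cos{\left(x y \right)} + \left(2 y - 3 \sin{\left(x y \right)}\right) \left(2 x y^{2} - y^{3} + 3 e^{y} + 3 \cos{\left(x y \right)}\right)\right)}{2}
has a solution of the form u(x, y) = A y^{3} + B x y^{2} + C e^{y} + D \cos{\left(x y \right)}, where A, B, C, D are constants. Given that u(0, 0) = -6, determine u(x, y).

Substitute the ansatz u = A y^{3} + B x y^{2} + C e^{y} + D \cos{\left(x y \right)} into the left-hand side.
Derivatives of the ansatz:
  u_xx = - D y^{2} \cos{\left(x y \right)}
  u_x = B y^{2} - D y \sin{\left(x y \right)}
Term by term:
  -3·u_xx = 3 D y^{2} \cos{\left(x y \right)}
  1/2·u·u_x = \frac{A B y^{5}}{2} - \frac{A D y^{4} \sin{\left(x y \right)}}{2} + \frac{B^{2} x y^{4}}{2} + \frac{B C y^{2} e^{y}}{2} - \frac{B D x y^{3} \sin{\left(x y \right)}}{2} + \frac{B D y^{2} \cos{\left(x y \right)}}{2} - \frac{C D y e^{y} \sin{\left(x y \right)}}{2} - \frac{D^{2} y \sin{\left(x y \right)} \cos{\left(x y \right)}}{2}
So the left-hand side equals
  \frac{A B y^{5}}{2} - \frac{A D y^{4} \sin{\left(x y \right)}}{2} + \frac{B^{2} x y^{4}}{2} + \frac{B C y^{2} e^{y}}{2} - \frac{B D x y^{3} \sin{\left(x y \right)}}{2} + \frac{B D y^{2} \cos{\left(x y \right)}}{2} - \frac{C D y e^{y} \sin{\left(x y \right)}}{2} - \frac{D^{2} y \sin{\left(x y \right)} \cos{\left(x y \right)}}{2} + 3 D y^{2} \cos{\left(x y \right)}
This must equal f(x, y) identically; expanded, f = 2 x y^{4} - 3 x y^{3} \sin{\left(x y \right)} - y^{5} + \frac{3 y^{4} \sin{\left(x y \right)}}{2} + 3 y^{2} e^{y} - 6 y^{2} \cos{\left(x y \right)} - \frac{9 y e^{y} \sin{\left(x y \right)}}{2} - \frac{9 y \sin{\left(x y \right)} \cos{\left(x y \right)}}{2}.
Matching coefficients of the independent functions:
  [y^{5}]:  \frac{A B}{2} = -1
  [x y^{4}]:  \frac{B^{2}}{2} = 2
  [y^{2} e^{y}]:  \frac{B C}{2} = 3
  [y^{2} \cos{\left(x y \right)}]:  \frac{B D}{2} + 3 D = -6
  [y^{4} \sin{\left(x y \right)}]:  - \frac{A D}{2} = \frac{3}{2}
  [x y^{3} \sin{\left(x y \right)}]:  - \frac{B D}{2} = -3
  [y e^{y} \sin{\left(x y \right)}]:  - \frac{C D}{2} = - \frac{9}{2}
  [y \sin{\left(x y \right)} \cos{\left(x y \right)}]:  - \frac{D^{2}}{2} = - \frac{9}{2}
Solving: A = 1, B = -2, C = -3, D = -3.
Check against the point condition:
  u(0, 0) = -6  ⟹  C + D = -6  ✓
Hence u(x, y) = - 2 x y^{2} + y^{3} - 3 e^{y} - 3 \cos{\left(x y \right)}.

Answer: u(x, y) = - 2 x y^{2} + y^{3} - 3 e^{y} - 3 \cos{\left(x y \right)}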